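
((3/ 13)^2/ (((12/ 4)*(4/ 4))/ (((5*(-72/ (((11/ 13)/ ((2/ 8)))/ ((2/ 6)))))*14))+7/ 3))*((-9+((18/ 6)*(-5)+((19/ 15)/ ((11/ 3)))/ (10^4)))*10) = -2494796409/ 454275250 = -5.49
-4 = -4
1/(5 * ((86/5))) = 1/86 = 0.01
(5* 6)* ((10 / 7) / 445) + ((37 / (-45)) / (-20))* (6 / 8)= 95051 / 747600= 0.13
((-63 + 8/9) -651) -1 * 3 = -6445/9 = -716.11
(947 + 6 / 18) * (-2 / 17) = -5684 / 51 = -111.45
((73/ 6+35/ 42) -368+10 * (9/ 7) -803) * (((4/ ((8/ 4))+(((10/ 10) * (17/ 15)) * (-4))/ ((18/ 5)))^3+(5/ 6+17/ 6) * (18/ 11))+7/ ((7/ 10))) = -862863616/ 45927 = -18787.72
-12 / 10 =-1.20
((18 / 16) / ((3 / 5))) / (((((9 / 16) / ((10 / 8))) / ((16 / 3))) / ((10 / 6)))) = 1000 / 27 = 37.04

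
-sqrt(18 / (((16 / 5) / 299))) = -3 * sqrt(2990) / 4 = -41.01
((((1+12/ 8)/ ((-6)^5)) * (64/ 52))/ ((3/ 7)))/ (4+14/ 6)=-35/ 240084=-0.00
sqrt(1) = 1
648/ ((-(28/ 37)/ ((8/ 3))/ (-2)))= 4566.86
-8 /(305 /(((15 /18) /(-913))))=4 /167079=0.00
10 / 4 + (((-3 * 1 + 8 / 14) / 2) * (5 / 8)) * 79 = -57.46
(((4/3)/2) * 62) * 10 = 1240/3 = 413.33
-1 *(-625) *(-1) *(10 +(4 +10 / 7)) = -67500 / 7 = -9642.86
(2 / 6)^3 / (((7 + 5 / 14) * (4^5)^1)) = 7 / 1423872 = 0.00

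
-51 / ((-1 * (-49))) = -51 / 49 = -1.04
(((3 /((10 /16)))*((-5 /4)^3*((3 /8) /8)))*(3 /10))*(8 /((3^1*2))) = -45 /256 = -0.18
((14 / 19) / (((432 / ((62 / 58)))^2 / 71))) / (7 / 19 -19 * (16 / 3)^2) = -477617 / 805270875264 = -0.00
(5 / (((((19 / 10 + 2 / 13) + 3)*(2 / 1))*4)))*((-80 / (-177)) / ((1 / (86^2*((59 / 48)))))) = 3004625 / 5913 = 508.14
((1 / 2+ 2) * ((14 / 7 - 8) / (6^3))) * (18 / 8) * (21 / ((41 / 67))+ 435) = -48105 / 656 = -73.33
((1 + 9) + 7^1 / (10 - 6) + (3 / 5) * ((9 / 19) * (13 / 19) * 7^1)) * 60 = 283989 / 361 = 786.67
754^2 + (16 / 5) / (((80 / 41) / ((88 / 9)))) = 127919708 / 225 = 568532.04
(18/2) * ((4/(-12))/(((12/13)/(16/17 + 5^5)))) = -690833/68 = -10159.31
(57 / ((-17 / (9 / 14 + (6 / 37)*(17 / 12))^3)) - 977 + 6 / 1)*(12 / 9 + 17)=-15809762781175 / 886072929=-17842.51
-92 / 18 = -46 / 9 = -5.11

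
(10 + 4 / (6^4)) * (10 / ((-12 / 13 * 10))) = -10.84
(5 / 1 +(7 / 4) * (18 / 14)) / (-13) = -29 / 52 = -0.56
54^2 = 2916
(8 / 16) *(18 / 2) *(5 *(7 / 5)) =63 / 2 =31.50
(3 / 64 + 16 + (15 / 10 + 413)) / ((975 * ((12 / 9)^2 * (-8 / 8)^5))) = -16533 / 66560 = -0.25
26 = 26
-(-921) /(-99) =-307 /33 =-9.30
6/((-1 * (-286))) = 3/143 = 0.02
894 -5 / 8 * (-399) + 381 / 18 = 27949 / 24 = 1164.54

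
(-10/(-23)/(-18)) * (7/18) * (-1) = 35/3726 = 0.01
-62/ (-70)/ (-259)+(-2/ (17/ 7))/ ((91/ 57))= -1040261/ 2003365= -0.52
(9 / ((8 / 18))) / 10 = 81 / 40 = 2.02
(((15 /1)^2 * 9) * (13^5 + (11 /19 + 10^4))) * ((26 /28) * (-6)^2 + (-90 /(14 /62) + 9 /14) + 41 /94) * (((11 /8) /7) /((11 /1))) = -125511498834975 /25004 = -5019656808.31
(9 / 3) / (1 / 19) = 57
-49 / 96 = -0.51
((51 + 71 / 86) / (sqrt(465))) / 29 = 4457 * sqrt(465) / 1159710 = 0.08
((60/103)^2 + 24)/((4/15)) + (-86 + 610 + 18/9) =6548644/10609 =617.27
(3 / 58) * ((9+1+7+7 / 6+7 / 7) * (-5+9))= 115 / 29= 3.97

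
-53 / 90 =-0.59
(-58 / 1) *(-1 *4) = 232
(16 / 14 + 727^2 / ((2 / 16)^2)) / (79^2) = 236781000 / 43687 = 5419.94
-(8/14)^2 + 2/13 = -0.17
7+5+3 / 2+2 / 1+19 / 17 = 565 / 34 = 16.62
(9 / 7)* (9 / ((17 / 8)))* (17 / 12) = 54 / 7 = 7.71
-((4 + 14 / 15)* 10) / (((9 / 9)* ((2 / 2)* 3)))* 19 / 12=-703 / 27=-26.04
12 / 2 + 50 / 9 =104 / 9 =11.56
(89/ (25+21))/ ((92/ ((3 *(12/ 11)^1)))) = 801/ 11638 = 0.07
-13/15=-0.87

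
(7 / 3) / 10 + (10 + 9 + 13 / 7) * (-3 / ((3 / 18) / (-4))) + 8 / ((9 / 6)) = 316529 / 210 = 1507.28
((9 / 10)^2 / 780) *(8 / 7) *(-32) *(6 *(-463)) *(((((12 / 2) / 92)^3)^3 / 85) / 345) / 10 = 246057183 / 32043406423757501500000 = 0.00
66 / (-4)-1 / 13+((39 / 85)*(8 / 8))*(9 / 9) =-35621 / 2210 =-16.12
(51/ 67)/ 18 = 0.04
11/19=0.58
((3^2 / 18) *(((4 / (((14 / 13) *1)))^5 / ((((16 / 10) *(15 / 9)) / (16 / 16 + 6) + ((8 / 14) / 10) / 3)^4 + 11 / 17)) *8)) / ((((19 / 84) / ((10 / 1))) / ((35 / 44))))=75743772000000 / 512346989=147836.86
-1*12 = -12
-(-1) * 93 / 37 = 93 / 37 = 2.51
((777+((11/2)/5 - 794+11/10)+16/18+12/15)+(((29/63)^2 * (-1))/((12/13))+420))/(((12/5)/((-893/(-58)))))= 86479776515/33149088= 2608.81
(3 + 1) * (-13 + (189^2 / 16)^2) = 1275986513 / 64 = 19937289.27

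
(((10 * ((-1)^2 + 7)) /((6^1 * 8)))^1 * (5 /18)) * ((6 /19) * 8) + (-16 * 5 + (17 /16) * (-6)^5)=-1426282 /171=-8340.83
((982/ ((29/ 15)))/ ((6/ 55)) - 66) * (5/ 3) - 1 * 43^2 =504692/ 87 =5801.06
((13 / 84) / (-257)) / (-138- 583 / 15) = 65 / 19090988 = 0.00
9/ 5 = 1.80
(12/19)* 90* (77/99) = 840/19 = 44.21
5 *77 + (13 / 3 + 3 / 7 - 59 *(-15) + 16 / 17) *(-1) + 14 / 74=-6677333 / 13209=-505.51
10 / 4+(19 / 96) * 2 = 139 / 48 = 2.90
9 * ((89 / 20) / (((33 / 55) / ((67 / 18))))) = 5963 / 24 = 248.46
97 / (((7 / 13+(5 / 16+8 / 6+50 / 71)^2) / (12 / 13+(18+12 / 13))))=290663576064 / 915174301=317.60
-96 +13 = -83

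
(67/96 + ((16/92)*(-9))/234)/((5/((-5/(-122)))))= 19841/3501888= 0.01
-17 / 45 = -0.38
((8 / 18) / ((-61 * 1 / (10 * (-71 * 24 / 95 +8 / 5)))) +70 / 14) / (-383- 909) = -64571 / 13476852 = -0.00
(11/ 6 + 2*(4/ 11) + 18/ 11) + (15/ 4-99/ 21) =2987/ 924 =3.23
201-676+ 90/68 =-16105/34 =-473.68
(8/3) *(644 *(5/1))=25760/3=8586.67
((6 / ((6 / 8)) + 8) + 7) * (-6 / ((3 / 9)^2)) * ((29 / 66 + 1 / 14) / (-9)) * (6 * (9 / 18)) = 16284 / 77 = 211.48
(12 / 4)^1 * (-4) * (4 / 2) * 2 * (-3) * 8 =1152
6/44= 3/22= 0.14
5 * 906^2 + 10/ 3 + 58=12312724/ 3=4104241.33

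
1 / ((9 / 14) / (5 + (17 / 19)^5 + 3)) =297201086 / 22284891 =13.34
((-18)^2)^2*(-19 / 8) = -249318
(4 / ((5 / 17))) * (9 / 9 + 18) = 1292 / 5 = 258.40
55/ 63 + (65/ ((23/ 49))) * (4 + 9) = 2609780/ 1449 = 1801.09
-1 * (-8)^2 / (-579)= 64 / 579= 0.11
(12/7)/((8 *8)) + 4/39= 565/4368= 0.13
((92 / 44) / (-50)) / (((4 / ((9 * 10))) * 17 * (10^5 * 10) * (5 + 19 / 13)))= -897 / 104720000000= -0.00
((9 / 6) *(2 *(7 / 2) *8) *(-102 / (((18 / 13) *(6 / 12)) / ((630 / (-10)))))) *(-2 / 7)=-222768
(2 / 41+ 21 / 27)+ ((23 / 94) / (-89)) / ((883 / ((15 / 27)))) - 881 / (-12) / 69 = 79019339573 / 41796653124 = 1.89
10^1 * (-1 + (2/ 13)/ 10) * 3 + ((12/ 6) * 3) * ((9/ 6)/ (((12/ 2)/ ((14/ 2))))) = -495/ 26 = -19.04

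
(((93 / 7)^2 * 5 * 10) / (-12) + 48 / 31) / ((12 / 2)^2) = -743207 / 36456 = -20.39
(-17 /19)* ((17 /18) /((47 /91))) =-26299 /16074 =-1.64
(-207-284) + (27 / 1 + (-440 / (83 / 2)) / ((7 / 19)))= -286304 / 581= -492.78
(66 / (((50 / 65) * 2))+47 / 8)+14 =2511 / 40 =62.78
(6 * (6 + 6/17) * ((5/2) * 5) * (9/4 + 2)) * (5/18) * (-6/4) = -3375/4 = -843.75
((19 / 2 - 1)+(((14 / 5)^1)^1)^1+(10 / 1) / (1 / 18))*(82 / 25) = 627.46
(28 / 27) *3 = 28 / 9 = 3.11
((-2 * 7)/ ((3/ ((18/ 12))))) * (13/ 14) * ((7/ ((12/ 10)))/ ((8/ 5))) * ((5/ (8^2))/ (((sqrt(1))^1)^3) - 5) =238875/ 2048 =116.64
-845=-845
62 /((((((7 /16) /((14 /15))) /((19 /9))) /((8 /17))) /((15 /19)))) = 15872 /153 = 103.74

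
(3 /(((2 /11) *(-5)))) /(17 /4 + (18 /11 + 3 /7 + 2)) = -5082 /12805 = -0.40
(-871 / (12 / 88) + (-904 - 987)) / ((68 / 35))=-869225 / 204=-4260.91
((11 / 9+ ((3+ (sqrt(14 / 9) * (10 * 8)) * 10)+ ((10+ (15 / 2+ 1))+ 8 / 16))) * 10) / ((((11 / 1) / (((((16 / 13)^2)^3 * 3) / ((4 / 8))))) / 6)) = 12750684160 / 4826809+ 1610612736000 * sqrt(14) / 53094899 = 116143.33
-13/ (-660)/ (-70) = -13/ 46200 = -0.00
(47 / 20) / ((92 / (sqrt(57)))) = 47 * sqrt(57) / 1840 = 0.19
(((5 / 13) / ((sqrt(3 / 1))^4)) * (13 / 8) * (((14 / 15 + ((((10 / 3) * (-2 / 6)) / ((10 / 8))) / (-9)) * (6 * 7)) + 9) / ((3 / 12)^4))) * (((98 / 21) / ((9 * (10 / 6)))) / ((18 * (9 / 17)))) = 7239008 / 885735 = 8.17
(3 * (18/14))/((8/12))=81/14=5.79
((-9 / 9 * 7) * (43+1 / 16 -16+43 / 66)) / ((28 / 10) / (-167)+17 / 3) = -85529885 / 2490928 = -34.34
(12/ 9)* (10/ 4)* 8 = 80/ 3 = 26.67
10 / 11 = 0.91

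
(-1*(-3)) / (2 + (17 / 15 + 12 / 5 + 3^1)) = 45 / 128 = 0.35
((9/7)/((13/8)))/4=18/91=0.20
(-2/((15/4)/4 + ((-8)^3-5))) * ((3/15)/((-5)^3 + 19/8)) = -256/40500585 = -0.00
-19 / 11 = -1.73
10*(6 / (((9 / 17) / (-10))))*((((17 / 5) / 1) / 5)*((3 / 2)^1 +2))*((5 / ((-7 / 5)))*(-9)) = -86700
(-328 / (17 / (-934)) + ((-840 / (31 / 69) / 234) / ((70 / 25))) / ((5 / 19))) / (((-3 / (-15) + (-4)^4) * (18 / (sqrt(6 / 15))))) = 20564261 * sqrt(10) / 26328393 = 2.47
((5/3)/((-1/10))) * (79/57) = -3950/171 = -23.10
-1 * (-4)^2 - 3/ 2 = -35/ 2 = -17.50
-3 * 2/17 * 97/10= -291/85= -3.42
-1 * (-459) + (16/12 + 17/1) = 1432/3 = 477.33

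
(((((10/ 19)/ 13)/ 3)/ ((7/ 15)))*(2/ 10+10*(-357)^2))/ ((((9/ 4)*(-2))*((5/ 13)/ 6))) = -50979608/ 399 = -127768.44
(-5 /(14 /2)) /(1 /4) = -20 /7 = -2.86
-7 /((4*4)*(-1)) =7 /16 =0.44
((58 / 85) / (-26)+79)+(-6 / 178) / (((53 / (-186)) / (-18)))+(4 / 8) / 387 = 310019381233 / 4034308590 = 76.85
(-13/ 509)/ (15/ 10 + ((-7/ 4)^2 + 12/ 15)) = -80/ 16797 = -0.00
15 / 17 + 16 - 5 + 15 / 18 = 1297 / 102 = 12.72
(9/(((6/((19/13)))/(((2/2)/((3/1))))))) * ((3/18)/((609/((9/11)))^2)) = 57/259287028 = 0.00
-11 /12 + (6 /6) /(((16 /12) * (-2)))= -31 /24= -1.29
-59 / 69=-0.86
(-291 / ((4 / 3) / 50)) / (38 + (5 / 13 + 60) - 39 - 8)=-283725 / 1336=-212.37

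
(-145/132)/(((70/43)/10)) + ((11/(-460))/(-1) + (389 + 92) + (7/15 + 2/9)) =37852333/79695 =474.96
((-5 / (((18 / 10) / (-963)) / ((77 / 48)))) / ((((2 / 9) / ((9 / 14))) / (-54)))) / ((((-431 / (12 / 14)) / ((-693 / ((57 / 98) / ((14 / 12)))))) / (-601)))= 145923934793175 / 131024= 1113719126.21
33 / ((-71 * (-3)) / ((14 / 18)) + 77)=231 / 2456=0.09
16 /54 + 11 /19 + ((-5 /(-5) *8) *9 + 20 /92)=862420 /11799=73.09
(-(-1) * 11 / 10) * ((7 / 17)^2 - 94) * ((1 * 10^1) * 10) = -2982870 / 289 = -10321.35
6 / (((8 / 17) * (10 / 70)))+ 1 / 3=89.58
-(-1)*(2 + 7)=9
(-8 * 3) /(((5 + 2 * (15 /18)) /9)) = -162 /5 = -32.40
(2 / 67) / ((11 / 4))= 8 / 737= 0.01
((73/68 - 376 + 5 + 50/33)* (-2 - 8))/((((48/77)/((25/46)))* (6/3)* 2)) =802.98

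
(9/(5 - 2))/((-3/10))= -10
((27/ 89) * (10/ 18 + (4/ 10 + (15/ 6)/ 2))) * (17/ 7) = 20247/ 12460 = 1.62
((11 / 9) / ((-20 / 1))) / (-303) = 11 / 54540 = 0.00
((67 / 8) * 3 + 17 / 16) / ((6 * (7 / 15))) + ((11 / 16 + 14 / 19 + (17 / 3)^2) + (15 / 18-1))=1636403 / 38304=42.72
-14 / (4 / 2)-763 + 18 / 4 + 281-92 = -1153 / 2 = -576.50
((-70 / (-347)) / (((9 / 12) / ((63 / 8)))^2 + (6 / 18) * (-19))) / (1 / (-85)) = 2623950 / 967783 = 2.71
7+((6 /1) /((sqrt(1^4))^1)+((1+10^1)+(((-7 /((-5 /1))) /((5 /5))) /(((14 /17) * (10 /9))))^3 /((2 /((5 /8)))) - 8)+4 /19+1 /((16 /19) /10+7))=714882425099 /40918400000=17.47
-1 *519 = -519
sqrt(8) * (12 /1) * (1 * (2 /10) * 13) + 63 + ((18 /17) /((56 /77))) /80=342819 /5440 + 312 * sqrt(2) /5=151.27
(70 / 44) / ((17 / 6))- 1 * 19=-3448 / 187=-18.44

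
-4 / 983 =-0.00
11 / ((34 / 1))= 11 / 34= 0.32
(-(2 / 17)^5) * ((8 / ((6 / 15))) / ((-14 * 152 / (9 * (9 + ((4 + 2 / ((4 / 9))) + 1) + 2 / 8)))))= 6750 / 188840981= 0.00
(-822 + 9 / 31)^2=648873729 / 961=675206.79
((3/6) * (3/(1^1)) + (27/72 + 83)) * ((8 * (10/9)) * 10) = 67900/9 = 7544.44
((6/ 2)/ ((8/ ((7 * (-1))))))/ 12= -7/ 32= -0.22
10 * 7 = 70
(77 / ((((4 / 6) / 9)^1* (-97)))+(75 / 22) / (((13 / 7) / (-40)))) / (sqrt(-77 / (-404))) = -333471* sqrt(7777) / 152581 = -192.74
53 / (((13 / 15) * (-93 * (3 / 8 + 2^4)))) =-2120 / 52793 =-0.04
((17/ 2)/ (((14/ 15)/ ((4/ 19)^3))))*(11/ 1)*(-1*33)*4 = -123.39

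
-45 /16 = -2.81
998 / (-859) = -998 / 859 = -1.16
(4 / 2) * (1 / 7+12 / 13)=194 / 91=2.13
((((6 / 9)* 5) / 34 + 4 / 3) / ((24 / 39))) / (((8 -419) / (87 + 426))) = -54093 / 18632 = -2.90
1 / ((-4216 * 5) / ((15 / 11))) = -3 / 46376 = -0.00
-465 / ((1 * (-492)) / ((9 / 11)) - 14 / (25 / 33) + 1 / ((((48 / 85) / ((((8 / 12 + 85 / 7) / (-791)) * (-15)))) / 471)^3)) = -24249217829727744000 / 433662113734843102894507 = -0.00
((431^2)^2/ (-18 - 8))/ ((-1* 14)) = 34507149121/ 364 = 94799860.22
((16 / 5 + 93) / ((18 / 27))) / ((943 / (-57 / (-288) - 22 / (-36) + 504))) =77.25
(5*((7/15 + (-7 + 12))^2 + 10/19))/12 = 65003/5130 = 12.67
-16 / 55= -0.29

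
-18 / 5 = -3.60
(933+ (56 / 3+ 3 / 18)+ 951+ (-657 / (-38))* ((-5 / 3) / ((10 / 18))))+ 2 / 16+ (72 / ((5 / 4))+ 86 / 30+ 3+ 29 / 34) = 24747091 / 12920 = 1915.41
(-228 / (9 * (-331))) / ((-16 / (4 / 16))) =-19 / 15888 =-0.00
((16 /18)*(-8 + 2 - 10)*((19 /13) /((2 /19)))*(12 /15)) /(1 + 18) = -4864 /585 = -8.31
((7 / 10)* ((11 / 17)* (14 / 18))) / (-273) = -77 / 59670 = -0.00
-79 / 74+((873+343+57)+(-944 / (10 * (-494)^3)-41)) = 6863202273601 / 5575612510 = 1230.93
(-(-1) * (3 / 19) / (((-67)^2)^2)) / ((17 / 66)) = 198 / 6508812083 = 0.00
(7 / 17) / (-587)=-7 / 9979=-0.00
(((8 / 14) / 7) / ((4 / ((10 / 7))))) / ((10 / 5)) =0.01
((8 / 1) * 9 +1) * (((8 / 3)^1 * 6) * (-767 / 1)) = -895856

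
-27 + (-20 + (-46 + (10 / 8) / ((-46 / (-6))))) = -8541 / 92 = -92.84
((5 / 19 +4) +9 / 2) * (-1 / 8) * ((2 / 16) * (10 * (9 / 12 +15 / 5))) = -5.13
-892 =-892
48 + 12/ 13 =636/ 13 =48.92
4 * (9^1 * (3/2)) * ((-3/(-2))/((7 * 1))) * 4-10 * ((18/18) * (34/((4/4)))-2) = -273.71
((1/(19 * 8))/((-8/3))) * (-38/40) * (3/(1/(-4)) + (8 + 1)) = -9/1280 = -0.01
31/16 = 1.94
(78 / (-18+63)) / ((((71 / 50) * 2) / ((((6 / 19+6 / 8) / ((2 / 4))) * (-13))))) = -16.91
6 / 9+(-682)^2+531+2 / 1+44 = 1397105 / 3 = 465701.67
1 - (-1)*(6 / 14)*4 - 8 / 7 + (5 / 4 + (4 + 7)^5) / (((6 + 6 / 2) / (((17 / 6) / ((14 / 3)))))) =10866.21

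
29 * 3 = 87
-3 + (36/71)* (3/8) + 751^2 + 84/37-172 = 2962354731/5254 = 563828.46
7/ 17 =0.41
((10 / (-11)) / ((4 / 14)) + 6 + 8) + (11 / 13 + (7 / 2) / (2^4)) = 54377 / 4576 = 11.88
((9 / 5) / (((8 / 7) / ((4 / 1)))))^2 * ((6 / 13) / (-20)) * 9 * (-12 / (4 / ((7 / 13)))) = 2250423 / 169000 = 13.32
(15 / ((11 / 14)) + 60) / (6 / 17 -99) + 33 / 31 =50087 / 190619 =0.26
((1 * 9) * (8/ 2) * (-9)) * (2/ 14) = -324/ 7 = -46.29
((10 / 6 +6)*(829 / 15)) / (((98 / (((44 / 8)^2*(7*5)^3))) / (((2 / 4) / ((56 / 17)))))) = 980520475 / 1152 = 851146.25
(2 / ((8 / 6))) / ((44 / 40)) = 15 / 11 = 1.36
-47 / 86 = -0.55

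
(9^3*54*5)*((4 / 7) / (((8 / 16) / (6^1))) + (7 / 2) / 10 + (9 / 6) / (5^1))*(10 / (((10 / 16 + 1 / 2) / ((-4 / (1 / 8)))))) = -2942127360 / 7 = -420303908.57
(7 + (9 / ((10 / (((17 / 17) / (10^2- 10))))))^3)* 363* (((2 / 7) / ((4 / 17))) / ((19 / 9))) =388773055539 / 266000000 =1461.55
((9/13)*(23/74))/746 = 207/717652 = 0.00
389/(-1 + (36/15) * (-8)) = -1945/101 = -19.26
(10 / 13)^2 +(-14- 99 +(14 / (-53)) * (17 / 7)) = -1012587 / 8957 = -113.05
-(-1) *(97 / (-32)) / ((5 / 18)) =-873 / 80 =-10.91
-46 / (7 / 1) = -46 / 7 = -6.57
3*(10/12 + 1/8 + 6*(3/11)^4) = 348407/117128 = 2.97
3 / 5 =0.60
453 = 453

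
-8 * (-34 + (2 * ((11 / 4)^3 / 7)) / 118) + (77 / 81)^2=272.50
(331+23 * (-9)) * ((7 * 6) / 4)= 1302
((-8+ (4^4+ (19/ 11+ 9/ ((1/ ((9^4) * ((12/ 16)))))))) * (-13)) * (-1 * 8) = 50949730/ 11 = 4631793.64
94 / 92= 47 / 46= 1.02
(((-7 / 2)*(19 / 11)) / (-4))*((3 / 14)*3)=171 / 176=0.97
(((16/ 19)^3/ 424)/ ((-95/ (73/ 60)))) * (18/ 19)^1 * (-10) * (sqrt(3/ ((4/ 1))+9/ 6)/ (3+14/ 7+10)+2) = 1177344/ 3280831175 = 0.00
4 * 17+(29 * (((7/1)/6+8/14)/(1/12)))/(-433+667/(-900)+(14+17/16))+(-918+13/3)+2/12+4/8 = -8930584745/10550701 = -846.44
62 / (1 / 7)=434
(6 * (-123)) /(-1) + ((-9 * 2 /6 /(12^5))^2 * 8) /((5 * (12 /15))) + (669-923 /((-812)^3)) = 1407.00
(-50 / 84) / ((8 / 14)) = -25 / 24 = -1.04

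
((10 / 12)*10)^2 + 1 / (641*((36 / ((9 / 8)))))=12820009 / 184608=69.44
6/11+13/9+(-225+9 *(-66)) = -80884/99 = -817.01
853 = 853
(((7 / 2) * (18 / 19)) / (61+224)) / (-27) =-7 / 16245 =-0.00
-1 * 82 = -82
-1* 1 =-1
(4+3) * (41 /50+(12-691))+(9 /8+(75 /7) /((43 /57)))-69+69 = -284862327 /60200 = -4731.93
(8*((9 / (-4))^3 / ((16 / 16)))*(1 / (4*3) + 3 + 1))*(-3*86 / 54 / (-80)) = -56889 / 2560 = -22.22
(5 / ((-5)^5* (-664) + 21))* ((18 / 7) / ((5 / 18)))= 324 / 14525147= 0.00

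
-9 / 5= -1.80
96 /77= 1.25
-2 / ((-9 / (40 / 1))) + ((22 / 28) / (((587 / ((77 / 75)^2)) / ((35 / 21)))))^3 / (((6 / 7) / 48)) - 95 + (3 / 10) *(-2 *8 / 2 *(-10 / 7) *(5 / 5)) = -4500362315686865735488 / 54429416084654296875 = -82.68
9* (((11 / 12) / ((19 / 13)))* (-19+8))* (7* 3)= -99099 / 76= -1303.93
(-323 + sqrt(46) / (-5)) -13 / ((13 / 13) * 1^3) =-336 -sqrt(46) / 5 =-337.36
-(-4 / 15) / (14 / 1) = 2 / 105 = 0.02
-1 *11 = -11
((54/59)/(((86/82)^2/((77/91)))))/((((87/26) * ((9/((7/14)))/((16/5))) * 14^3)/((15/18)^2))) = 92455/9766153593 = 0.00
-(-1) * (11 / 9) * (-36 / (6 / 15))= -110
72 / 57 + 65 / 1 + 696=14483 / 19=762.26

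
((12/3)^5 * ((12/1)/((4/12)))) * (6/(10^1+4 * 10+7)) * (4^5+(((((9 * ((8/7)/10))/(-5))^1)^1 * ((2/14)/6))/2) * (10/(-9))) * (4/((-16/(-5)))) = 4624232448/931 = 4966952.15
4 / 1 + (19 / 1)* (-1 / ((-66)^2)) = 17405 / 4356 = 4.00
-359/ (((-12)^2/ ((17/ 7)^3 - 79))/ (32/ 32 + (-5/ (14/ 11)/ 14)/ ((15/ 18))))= 64707955/ 605052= 106.95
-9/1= -9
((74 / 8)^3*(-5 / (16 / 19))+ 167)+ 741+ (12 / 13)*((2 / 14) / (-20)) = -3791.26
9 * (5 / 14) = 45 / 14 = 3.21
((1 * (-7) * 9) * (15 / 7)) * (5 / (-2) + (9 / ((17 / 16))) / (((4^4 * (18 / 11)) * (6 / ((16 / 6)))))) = 45735 / 136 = 336.29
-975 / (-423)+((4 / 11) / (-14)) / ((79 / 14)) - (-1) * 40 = 42.30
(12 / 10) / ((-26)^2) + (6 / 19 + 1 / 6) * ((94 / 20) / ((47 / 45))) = 139539 / 64220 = 2.17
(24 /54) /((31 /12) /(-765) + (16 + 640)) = 4080 /6022049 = 0.00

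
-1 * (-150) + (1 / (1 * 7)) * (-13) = 1037 / 7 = 148.14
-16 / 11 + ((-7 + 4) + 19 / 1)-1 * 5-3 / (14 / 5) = 1305 / 154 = 8.47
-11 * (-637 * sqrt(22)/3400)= 7007 * sqrt(22)/3400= 9.67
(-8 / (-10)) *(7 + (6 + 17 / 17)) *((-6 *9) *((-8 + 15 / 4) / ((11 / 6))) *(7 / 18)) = 545.24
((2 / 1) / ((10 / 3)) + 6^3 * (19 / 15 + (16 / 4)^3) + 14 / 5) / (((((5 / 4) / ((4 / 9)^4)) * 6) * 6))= 12.23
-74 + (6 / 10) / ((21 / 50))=-508 / 7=-72.57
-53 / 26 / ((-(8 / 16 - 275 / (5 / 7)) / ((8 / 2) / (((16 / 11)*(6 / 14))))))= -4081 / 119964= -0.03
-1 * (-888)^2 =-788544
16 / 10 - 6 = -22 / 5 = -4.40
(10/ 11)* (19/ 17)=190/ 187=1.02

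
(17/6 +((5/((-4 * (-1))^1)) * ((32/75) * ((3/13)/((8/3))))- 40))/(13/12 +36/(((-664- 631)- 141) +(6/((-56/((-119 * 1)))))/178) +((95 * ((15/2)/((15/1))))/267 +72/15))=-2634579733186/428408902311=-6.15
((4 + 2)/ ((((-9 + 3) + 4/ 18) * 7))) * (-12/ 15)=54/ 455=0.12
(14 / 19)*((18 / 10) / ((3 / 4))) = 168 / 95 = 1.77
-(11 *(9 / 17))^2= -9801 / 289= -33.91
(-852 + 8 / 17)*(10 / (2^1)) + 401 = -65563 / 17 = -3856.65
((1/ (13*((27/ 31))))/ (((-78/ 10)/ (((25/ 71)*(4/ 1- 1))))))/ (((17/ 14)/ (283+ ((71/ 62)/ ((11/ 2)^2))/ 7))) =-1857718250/ 666412461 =-2.79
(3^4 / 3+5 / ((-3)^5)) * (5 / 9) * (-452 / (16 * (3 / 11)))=-10186385 / 6561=-1552.57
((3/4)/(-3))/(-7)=1/28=0.04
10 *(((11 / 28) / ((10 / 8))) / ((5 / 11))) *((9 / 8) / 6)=363 / 280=1.30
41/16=2.56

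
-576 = -576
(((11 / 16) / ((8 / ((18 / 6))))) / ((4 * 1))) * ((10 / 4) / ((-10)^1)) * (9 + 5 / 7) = -561 / 3584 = -0.16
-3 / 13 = -0.23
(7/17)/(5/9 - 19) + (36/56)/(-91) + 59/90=50652263/80892630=0.63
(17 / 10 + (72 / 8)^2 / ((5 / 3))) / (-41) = -503 / 410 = -1.23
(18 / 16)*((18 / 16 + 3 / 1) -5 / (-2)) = 477 / 64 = 7.45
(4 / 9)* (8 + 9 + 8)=100 / 9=11.11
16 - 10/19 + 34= 940/19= 49.47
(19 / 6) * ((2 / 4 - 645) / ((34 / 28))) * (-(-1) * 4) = -342874 / 51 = -6723.02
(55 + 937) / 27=992 / 27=36.74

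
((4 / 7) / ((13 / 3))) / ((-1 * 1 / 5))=-60 / 91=-0.66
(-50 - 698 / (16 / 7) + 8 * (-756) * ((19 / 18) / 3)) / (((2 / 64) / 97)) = -7708396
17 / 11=1.55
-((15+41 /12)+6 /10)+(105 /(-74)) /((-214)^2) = -966686441 /50833560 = -19.02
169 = 169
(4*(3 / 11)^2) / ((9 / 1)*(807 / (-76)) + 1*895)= 0.00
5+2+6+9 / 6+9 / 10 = 77 / 5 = 15.40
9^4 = 6561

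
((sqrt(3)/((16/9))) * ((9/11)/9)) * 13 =117 * sqrt(3)/176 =1.15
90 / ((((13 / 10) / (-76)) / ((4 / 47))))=-273600 / 611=-447.79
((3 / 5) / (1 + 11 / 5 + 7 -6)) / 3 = 1 / 21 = 0.05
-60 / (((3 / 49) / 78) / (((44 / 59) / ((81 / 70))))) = -78478400 / 1593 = -49264.53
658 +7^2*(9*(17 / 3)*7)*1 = 18151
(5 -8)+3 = 0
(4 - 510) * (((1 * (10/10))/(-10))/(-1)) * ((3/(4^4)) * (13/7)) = -9867/8960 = -1.10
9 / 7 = 1.29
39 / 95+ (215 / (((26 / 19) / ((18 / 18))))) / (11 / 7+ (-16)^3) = 26345729 / 70792670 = 0.37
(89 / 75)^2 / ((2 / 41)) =28.87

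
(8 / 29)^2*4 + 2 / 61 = 17298 / 51301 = 0.34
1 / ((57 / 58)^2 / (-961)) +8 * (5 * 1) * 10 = -1933204 / 3249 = -595.02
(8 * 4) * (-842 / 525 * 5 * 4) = -107776 / 105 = -1026.44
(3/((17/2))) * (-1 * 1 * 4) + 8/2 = 44/17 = 2.59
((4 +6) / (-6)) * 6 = -10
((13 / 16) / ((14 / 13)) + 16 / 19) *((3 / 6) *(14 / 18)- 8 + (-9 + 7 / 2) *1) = -44545 / 2128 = -20.93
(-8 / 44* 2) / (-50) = 2 / 275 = 0.01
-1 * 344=-344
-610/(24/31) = -9455/12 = -787.92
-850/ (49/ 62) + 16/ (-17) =-896684/ 833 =-1076.45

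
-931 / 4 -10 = -971 / 4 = -242.75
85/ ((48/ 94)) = 3995/ 24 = 166.46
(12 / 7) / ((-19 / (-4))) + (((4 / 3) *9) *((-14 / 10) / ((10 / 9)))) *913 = -45898962 / 3325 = -13804.20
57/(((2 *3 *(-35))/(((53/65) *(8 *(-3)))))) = 12084/2275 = 5.31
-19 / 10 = -1.90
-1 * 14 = -14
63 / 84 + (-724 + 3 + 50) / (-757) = 4955 / 3028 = 1.64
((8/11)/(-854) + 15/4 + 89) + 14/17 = 29886739/319396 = 93.57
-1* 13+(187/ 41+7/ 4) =-1097/ 164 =-6.69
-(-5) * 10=50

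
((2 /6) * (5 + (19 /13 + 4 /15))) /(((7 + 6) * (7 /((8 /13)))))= 0.02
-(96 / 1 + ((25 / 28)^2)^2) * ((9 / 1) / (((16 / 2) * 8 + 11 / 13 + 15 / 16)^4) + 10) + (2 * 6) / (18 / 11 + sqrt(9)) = -19611278066414854488988573 / 20348567890990592367744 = -963.77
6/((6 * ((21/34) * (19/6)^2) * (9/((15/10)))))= 68/2527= 0.03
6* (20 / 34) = 60 / 17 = 3.53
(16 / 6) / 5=8 / 15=0.53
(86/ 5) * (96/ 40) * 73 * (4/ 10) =150672/ 125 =1205.38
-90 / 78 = -15 / 13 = -1.15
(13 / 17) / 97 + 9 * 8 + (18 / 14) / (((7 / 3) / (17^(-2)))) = 98913872 / 1373617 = 72.01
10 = 10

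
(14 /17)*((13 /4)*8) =21.41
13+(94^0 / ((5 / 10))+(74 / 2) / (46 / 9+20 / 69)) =24429 / 1118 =21.85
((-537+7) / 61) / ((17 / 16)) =-8480 / 1037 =-8.18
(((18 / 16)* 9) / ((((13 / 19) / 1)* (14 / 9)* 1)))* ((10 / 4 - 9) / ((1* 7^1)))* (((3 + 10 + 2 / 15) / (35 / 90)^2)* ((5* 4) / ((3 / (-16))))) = 81825.32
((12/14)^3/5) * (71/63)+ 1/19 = 0.19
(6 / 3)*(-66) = -132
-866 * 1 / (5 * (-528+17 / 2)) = 1732 / 5195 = 0.33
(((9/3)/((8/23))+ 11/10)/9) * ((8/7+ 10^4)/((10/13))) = 14751269/1050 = 14048.83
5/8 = 0.62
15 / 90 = 1 / 6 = 0.17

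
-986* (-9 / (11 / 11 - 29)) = -4437 / 14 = -316.93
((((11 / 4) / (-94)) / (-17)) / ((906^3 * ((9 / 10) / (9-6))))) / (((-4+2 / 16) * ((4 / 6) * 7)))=-55 / 128941021418328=-0.00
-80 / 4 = -20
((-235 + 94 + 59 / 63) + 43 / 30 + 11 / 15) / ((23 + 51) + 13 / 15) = -86875 / 47166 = -1.84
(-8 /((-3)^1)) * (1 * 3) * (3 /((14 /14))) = 24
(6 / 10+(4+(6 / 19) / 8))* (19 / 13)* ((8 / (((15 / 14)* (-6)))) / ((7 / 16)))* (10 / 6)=-56416 / 1755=-32.15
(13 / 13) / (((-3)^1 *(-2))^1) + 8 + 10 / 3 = 23 / 2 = 11.50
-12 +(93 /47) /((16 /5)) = -8559 /752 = -11.38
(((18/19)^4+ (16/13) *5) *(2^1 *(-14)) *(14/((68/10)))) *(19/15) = -2310912128/4547517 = -508.17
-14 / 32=-7 / 16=-0.44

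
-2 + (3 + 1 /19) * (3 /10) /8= -1433 /760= -1.89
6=6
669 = 669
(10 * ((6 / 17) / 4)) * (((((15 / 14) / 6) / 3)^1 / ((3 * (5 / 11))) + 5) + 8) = 16435 / 1428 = 11.51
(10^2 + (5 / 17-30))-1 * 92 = -369 / 17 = -21.71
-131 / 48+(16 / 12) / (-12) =-409 / 144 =-2.84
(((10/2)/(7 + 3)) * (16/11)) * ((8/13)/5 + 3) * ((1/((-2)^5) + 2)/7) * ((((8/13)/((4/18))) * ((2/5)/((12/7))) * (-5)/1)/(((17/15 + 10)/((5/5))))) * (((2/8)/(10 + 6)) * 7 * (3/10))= -2417121/397379840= -0.01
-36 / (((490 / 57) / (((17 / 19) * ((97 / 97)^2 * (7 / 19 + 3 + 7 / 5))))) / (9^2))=-33684174 / 23275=-1447.23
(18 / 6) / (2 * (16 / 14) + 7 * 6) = 21 / 310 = 0.07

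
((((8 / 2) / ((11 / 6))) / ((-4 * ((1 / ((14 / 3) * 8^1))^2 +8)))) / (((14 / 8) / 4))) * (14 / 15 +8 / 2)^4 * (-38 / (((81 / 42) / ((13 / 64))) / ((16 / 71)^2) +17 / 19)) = 903823105357512704 / 48407088073595625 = 18.67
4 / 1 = 4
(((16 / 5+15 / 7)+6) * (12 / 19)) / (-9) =-1588 / 1995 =-0.80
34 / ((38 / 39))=663 / 19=34.89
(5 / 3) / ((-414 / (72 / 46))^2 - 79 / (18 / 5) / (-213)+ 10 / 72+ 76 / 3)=0.00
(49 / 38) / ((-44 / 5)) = -245 / 1672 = -0.15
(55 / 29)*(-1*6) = -330 / 29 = -11.38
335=335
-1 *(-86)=86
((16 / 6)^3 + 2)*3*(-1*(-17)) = 9622 / 9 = 1069.11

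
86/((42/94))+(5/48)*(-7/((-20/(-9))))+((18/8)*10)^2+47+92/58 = 29114459/38976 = 746.98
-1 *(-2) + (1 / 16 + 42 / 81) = 1115 / 432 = 2.58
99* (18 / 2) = 891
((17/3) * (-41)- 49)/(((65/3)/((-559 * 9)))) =326628/5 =65325.60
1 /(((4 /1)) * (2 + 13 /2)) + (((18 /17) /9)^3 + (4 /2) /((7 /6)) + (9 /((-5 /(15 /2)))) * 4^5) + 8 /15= -14260284559 /1031730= -13821.72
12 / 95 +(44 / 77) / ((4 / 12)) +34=23834 / 665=35.84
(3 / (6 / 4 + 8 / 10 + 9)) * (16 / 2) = 240 / 113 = 2.12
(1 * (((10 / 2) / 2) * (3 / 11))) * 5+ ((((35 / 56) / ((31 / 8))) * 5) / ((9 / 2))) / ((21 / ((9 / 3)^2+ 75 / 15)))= 64975 / 18414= 3.53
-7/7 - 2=-3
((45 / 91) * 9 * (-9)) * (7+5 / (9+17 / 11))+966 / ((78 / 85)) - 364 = 4109621 / 10556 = 389.32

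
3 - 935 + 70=-862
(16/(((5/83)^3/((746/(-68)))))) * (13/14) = -11090380652/14875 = -745571.81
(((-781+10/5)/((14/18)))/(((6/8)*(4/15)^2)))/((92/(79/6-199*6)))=1241823375/5152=241037.15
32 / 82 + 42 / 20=1021 / 410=2.49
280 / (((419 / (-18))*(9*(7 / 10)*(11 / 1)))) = -800 / 4609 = -0.17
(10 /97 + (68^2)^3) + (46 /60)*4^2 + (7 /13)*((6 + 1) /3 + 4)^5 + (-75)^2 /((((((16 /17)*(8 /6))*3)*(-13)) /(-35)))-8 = 9694487533871286821 /98055360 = 98867492137.82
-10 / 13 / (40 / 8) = -2 / 13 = -0.15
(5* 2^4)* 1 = 80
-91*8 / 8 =-91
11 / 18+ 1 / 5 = 73 / 90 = 0.81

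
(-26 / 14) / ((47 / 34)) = -442 / 329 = -1.34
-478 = -478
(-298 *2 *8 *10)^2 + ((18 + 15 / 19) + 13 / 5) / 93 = 20085333506032 / 8835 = 2273382400.23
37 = 37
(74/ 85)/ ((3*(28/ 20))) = 74/ 357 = 0.21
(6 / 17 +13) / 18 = 227 / 306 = 0.74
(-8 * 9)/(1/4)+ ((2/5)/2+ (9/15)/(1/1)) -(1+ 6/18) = -4328/15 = -288.53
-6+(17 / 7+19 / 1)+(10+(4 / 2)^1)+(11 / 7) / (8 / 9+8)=15459 / 560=27.61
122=122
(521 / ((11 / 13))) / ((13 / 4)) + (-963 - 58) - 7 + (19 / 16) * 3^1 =-146957 / 176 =-834.98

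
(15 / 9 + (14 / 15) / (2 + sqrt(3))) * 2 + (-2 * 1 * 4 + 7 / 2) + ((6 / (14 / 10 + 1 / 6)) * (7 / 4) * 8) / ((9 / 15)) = 129619 / 1410 - 28 * sqrt(3) / 15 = 88.70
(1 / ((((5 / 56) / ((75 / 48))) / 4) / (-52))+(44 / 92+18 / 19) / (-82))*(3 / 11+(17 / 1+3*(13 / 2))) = -9593003077 / 71668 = -133853.37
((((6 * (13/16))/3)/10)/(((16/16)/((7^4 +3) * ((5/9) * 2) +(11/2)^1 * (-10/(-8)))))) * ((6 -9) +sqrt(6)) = -501319/384 +501319 * sqrt(6)/1152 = -239.57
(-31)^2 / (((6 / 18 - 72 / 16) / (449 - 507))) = 334428 / 25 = 13377.12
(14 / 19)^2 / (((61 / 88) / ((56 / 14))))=68992 / 22021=3.13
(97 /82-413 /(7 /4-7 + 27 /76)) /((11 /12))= 93.34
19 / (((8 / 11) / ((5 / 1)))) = 1045 / 8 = 130.62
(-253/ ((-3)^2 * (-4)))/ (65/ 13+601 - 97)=253/ 18324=0.01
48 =48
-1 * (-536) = 536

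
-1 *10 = -10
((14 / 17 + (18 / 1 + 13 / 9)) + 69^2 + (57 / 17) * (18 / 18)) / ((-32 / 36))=-732047 / 136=-5382.70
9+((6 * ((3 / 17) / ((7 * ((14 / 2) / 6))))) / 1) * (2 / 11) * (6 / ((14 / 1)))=577917 / 64141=9.01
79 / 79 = 1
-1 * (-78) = 78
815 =815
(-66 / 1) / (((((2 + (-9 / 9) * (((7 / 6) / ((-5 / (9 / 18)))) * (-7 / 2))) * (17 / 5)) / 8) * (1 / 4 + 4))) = -1267200 / 55199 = -22.96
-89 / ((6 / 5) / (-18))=1335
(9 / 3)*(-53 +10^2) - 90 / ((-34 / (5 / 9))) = 2422 / 17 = 142.47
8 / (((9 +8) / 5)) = 40 / 17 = 2.35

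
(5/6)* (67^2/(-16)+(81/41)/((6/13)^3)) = -854335/3936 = -217.06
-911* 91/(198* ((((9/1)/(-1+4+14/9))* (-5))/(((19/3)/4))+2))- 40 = 2956003/50292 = 58.78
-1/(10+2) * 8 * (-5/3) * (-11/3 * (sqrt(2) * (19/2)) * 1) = -1045 * sqrt(2)/27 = -54.74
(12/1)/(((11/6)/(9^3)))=52488/11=4771.64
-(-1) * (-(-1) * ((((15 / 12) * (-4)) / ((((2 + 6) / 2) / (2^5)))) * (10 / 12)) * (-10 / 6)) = 500 / 9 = 55.56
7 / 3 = 2.33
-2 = -2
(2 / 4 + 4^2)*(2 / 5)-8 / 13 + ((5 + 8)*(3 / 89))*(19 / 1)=82786 / 5785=14.31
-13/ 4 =-3.25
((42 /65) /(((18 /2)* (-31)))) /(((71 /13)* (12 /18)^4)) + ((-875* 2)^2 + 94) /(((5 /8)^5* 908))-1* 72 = 440863707590809 /12490675000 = 35295.43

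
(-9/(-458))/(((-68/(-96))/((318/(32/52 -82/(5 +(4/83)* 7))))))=-0.60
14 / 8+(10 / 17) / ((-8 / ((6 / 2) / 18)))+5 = 2749 / 408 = 6.74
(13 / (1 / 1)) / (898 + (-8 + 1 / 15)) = 15 / 1027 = 0.01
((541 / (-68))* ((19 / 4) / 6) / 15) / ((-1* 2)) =10279 / 48960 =0.21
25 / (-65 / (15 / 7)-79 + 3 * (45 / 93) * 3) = -2325 / 9763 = -0.24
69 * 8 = 552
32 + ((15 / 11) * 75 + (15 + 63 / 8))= 13829 / 88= 157.15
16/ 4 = 4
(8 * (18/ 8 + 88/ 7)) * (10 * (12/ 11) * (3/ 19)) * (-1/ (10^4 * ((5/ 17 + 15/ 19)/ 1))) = -12699/ 673750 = -0.02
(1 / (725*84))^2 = 1 / 3708810000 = 0.00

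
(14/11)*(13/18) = 91/99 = 0.92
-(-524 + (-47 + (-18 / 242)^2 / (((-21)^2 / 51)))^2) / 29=-867197556360452 / 14925594525149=-58.10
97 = 97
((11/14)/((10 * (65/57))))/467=627/4249700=0.00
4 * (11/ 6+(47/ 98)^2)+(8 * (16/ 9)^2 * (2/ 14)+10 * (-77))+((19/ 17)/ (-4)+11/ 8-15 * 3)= -21213464539/ 26449416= -802.04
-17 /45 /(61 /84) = -476 /915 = -0.52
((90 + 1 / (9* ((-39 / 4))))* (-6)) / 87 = -63172 / 10179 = -6.21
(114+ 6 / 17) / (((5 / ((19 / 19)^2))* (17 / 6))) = 11664 / 1445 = 8.07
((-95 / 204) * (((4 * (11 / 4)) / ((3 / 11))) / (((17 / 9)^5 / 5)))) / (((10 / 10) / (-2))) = 377093475 / 48275138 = 7.81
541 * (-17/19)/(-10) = 9197/190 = 48.41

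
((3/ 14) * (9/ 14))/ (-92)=-27/ 18032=-0.00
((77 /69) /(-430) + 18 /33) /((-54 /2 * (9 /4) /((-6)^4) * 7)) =-5669536 /3426885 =-1.65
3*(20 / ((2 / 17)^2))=4335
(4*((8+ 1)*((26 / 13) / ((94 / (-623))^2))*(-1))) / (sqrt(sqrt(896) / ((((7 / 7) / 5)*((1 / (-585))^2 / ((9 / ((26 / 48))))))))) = -55447*14^(3 / 4)*sqrt(195) / 51690600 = -0.11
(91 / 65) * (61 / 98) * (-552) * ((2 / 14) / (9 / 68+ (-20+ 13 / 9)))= 10303632 / 2762375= 3.73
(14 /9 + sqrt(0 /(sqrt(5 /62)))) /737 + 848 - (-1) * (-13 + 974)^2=6131339591 /6633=924369.00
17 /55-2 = -93 /55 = -1.69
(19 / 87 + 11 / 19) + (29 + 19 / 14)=720977 / 23142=31.15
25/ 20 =1.25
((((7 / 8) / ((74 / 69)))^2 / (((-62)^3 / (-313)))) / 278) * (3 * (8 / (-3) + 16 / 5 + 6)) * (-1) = -3577953393 / 58050142013440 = -0.00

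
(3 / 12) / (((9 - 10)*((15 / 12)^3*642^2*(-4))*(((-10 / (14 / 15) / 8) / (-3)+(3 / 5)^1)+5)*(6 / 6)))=56 / 4361210325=0.00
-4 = -4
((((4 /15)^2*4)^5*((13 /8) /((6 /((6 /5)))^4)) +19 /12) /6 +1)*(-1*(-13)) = 142120384920637253 /8649755859375000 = 16.43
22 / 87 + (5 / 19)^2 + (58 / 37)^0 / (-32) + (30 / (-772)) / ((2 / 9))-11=-2111164471 / 193969632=-10.88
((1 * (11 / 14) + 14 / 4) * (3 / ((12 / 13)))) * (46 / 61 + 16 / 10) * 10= 140010 / 427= 327.89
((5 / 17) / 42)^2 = 25 / 509796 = 0.00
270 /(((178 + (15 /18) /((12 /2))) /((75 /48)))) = 30375 /12826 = 2.37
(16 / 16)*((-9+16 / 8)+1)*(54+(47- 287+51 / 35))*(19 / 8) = 368163 / 140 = 2629.74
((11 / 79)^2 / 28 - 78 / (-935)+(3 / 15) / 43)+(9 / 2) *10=316782097773 / 7025743340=45.09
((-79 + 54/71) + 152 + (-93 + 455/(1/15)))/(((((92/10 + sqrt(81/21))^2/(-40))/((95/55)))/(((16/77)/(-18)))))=1137485583016000/15452570884311 - 33785973280000*sqrt(21)/5150856961437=43.55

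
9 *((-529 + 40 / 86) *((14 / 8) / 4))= -1431801 / 688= -2081.11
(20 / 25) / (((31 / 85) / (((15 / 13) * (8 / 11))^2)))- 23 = -13600937 / 633919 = -21.46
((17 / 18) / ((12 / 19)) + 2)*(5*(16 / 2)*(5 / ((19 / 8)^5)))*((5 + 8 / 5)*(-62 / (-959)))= 84362854400 / 21371210469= 3.95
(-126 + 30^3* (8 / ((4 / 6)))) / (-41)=-323874 / 41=-7899.37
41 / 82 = 1 / 2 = 0.50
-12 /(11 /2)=-24 /11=-2.18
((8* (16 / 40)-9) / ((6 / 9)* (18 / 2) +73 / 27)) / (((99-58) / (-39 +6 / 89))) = 542619 / 857515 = 0.63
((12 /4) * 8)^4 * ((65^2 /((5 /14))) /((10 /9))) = 3532419072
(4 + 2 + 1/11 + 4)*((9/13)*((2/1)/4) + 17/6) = 32.08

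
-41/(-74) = 41/74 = 0.55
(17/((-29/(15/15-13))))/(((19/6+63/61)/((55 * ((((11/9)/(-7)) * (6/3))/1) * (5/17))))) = -2952400/312011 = -9.46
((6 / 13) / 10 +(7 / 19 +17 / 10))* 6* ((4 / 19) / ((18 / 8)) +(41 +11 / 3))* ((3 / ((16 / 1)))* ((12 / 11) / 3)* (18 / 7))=179895789 / 1806805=99.57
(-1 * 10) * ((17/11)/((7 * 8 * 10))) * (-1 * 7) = 17/88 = 0.19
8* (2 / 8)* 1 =2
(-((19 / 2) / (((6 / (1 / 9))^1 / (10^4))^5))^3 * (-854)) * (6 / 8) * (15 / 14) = 1995081901550292968750000000000000000000000000000000000000000 / 328256967394537077627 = 6077805194466362899584827000000000000000.00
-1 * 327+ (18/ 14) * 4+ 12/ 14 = -321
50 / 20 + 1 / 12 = 31 / 12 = 2.58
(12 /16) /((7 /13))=39 /28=1.39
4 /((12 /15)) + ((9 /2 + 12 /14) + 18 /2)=271 /14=19.36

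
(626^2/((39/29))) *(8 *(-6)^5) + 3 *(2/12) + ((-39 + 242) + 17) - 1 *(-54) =-471304555551/26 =-18127098290.42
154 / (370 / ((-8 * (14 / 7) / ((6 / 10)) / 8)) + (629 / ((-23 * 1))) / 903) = -1.39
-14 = -14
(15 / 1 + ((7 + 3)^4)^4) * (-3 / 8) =-30000000000000045 / 8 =-3750000000000005.62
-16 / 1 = -16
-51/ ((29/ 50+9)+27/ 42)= -8925/ 1789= -4.99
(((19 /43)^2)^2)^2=16983563041 /11688200277601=0.00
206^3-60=8741756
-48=-48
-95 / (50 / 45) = -171 / 2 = -85.50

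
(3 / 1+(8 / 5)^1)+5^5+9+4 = 15713 / 5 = 3142.60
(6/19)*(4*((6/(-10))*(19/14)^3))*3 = -9747/1715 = -5.68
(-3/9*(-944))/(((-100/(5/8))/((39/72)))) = -767/720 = -1.07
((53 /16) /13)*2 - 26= -2651 /104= -25.49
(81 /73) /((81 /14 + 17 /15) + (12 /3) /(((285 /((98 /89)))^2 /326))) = 0.16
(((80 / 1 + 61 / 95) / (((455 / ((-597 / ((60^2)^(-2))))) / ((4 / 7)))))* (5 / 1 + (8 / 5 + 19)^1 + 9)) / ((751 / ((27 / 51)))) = -2953271578567680 / 154519001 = -19112675.85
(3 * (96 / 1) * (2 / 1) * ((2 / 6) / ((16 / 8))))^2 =9216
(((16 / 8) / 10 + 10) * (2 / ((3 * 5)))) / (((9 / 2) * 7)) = 68 / 1575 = 0.04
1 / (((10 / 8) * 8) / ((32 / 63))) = 16 / 315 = 0.05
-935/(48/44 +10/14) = -71995/139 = -517.95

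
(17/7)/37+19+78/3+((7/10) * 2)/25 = 1460813/32375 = 45.12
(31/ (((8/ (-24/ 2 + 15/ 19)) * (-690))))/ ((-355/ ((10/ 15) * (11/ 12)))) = -341/ 3146400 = -0.00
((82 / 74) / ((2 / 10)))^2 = 42025 / 1369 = 30.70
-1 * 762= -762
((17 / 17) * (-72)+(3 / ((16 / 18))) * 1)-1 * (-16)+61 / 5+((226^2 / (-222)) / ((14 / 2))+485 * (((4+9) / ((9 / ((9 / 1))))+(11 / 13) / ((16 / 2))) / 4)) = 2449746367 / 1616160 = 1515.78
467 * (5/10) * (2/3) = 467/3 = 155.67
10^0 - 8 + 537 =530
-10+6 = -4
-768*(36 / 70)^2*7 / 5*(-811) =201802752 / 875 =230631.72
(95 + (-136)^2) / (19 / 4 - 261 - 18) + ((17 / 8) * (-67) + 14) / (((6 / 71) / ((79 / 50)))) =-6497679571 / 2632800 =-2467.97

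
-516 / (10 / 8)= -2064 / 5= -412.80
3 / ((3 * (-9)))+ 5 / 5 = 8 / 9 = 0.89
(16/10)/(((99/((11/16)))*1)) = 1/90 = 0.01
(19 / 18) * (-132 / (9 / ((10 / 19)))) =-220 / 27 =-8.15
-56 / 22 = -28 / 11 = -2.55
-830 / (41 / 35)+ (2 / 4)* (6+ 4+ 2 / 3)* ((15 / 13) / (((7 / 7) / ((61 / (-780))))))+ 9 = -14551271 / 20787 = -700.02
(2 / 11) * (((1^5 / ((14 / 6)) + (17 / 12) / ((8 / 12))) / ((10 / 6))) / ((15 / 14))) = 13 / 50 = 0.26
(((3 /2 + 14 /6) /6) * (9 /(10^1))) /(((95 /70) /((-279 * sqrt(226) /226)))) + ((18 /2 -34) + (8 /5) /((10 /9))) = -589 /25 -44919 * sqrt(226) /85880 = -31.42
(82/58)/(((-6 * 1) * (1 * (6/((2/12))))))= -41/6264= -0.01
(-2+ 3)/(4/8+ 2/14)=14/9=1.56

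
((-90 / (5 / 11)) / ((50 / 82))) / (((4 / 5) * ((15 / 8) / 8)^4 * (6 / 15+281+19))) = -1891631104 / 4224375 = -447.79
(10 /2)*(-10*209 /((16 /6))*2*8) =-62700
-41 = -41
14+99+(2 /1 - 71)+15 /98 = 4327 /98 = 44.15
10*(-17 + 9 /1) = -80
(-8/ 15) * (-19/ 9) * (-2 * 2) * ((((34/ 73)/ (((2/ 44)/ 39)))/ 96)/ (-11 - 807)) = 92378/ 4030695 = 0.02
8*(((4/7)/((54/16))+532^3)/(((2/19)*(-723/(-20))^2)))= 865107914393600/98795781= 8756526.90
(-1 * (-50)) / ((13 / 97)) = 4850 / 13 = 373.08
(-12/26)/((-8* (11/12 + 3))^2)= -0.00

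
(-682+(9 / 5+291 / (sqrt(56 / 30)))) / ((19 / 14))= -2506 / 5+291*sqrt(105) / 19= -344.26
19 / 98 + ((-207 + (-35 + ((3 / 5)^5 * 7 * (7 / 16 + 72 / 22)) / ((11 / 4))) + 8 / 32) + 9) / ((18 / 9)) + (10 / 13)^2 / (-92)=-115.82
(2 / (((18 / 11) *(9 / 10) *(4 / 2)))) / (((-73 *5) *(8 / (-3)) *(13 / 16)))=22 / 25623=0.00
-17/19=-0.89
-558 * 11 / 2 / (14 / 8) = -12276 / 7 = -1753.71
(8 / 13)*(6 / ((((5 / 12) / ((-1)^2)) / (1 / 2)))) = 288 / 65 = 4.43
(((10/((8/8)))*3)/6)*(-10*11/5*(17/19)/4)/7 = -935/266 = -3.52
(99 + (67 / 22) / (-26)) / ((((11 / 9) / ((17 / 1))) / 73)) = 631729809 / 6292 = 100402.07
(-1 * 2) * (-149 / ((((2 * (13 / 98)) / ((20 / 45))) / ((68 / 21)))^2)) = 1080314368 / 123201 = 8768.71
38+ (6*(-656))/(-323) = 16210/323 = 50.19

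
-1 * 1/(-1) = 1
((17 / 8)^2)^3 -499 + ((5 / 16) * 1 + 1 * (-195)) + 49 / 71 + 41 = -10421353497 / 18612224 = -559.92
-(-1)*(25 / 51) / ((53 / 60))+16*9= 130244 / 901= 144.55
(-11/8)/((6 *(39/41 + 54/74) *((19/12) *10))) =-16687/1938000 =-0.01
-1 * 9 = -9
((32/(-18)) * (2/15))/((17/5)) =-0.07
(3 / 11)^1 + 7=80 / 11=7.27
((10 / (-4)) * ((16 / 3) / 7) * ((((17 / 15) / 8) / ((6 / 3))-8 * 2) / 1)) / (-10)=-3823 / 1260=-3.03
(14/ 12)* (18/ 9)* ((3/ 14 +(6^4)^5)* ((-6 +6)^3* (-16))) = 0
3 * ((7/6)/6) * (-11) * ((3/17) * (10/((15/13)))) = -1001/102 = -9.81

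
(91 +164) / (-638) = -255 / 638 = -0.40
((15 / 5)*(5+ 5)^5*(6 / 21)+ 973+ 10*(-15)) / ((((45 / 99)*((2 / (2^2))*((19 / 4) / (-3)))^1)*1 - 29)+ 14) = -159920904 / 28385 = -5633.99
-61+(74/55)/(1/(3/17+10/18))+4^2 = -370387/8415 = -44.02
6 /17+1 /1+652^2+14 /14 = 7226808 /17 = 425106.35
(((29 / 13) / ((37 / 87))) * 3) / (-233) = -7569 / 112073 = -0.07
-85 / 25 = -17 / 5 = -3.40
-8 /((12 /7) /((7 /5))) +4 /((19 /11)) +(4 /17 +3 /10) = -3.68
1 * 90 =90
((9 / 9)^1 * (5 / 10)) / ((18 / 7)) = 7 / 36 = 0.19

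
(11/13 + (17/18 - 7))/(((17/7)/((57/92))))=-7049/5304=-1.33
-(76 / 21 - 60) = 1184 / 21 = 56.38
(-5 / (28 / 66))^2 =27225 / 196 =138.90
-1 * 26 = -26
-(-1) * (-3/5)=-3/5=-0.60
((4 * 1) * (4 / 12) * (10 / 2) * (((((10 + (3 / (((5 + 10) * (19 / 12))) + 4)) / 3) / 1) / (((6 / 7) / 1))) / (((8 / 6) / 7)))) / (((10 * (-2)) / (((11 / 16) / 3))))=-361669 / 164160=-2.20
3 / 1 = 3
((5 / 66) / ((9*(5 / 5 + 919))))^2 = 1 / 11945615616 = 0.00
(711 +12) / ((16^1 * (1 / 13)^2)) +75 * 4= 126987 / 16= 7936.69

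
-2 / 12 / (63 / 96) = -16 / 63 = -0.25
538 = 538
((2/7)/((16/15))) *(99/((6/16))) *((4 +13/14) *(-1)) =-34155/98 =-348.52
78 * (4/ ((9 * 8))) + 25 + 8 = 112/ 3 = 37.33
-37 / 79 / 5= -37 / 395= -0.09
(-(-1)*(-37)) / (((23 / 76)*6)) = -1406 / 69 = -20.38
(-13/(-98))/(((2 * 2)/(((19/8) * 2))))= 247/1568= 0.16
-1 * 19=-19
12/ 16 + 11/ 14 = 43/ 28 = 1.54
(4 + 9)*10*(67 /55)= 1742 /11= 158.36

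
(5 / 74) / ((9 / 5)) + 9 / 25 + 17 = 289669 / 16650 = 17.40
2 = 2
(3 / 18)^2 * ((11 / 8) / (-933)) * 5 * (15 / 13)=-275 / 1164384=-0.00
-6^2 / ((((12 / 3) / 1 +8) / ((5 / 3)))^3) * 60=-625 / 108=-5.79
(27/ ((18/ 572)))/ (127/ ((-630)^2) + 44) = 340540200/ 17463727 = 19.50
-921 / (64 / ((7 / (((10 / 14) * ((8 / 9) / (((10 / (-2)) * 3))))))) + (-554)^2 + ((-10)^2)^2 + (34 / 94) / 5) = -286343505 / 98530671151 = -0.00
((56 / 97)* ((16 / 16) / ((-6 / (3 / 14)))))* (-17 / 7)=34 / 679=0.05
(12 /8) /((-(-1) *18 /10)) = 5 /6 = 0.83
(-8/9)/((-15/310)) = 496/27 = 18.37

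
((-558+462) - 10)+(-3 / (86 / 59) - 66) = -14969 / 86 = -174.06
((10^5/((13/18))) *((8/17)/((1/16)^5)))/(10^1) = 1509949440000/221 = 6832350407.24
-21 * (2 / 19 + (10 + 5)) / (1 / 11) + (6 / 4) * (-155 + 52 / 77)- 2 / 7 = -1555415 / 418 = -3721.09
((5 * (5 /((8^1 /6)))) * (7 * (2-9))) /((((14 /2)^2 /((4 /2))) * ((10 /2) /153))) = -2295 /2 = -1147.50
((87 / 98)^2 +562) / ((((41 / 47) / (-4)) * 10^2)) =-254035799 / 9844100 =-25.81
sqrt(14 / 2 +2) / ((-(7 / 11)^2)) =-363 / 49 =-7.41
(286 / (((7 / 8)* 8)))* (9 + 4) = 3718 / 7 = 531.14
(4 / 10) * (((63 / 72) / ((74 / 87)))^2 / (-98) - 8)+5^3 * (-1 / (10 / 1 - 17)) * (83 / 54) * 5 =44389566323 / 331188480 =134.03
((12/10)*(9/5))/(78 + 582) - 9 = -24741/2750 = -9.00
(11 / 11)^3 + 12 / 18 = 5 / 3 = 1.67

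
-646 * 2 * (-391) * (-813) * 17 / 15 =-2327327404 / 5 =-465465480.80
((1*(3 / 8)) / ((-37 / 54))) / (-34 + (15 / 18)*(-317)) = 243 / 132386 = 0.00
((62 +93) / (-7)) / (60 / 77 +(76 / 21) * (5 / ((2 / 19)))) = -1023 / 7978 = -0.13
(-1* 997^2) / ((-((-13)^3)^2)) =994009 / 4826809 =0.21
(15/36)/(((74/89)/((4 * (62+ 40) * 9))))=68085/37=1840.14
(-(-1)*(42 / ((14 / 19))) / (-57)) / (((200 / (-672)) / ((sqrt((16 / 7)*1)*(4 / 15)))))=64*sqrt(7) / 125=1.35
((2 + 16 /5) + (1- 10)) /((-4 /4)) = 19 /5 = 3.80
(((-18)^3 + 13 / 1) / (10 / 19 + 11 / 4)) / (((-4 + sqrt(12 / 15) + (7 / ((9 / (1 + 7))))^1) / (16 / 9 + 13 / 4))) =-500288525 / 104331 + 60034623 *sqrt(5) / 69554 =-2865.17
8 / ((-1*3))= -8 / 3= -2.67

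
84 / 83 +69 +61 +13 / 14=153315 / 1162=131.94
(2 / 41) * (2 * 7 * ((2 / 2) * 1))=28 / 41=0.68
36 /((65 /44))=1584 /65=24.37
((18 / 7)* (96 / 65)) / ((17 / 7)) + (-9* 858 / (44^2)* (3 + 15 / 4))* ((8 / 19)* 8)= -20583018 / 230945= -89.13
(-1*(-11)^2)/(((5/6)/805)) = -116886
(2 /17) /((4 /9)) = 9 /34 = 0.26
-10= -10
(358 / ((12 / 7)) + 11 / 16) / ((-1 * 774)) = -0.27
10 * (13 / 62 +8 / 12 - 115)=-106135 / 93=-1141.24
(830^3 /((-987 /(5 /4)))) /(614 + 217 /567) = -3859562250 /3274537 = -1178.66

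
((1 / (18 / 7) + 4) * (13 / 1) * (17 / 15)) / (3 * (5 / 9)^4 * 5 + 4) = 1414179 / 118730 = 11.91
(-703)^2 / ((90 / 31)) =15320479 / 90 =170227.54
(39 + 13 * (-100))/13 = -97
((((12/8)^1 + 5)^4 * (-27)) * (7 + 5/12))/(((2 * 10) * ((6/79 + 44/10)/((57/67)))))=-7924365891/2332672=-3397.12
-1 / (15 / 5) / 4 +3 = 35 / 12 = 2.92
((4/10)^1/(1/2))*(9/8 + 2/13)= 133/130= 1.02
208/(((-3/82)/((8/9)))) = -5053.63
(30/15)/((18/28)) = 28/9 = 3.11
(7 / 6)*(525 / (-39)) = -1225 / 78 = -15.71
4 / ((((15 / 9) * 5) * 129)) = 4 / 1075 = 0.00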